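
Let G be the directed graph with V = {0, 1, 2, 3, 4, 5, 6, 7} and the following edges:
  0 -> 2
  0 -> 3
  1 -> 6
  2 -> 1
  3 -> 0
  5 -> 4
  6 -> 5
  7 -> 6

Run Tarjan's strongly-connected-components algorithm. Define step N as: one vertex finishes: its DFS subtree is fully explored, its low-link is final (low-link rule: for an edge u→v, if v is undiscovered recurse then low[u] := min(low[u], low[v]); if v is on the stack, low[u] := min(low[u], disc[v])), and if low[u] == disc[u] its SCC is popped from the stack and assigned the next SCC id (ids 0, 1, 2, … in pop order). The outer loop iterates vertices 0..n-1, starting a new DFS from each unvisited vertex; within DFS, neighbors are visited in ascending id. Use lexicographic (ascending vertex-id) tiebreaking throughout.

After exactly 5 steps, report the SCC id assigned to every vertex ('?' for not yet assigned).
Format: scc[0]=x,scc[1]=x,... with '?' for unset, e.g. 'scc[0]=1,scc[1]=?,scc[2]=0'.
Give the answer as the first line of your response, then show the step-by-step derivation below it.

scc[0]=?,scc[1]=3,scc[2]=4,scc[3]=?,scc[4]=0,scc[5]=1,scc[6]=2,scc[7]=?

step 1: low=(low[0]=0,low[1]=2,low[2]=1,low[3]=?,low[4]=5,low[5]=4,low[6]=3,low[7]=?); scc=(scc[0]=?,scc[1]=?,scc[2]=?,scc[3]=?,scc[4]=0,scc[5]=?,scc[6]=?,scc[7]=?)
step 2: low=(low[0]=0,low[1]=2,low[2]=1,low[3]=?,low[4]=5,low[5]=4,low[6]=3,low[7]=?); scc=(scc[0]=?,scc[1]=?,scc[2]=?,scc[3]=?,scc[4]=0,scc[5]=1,scc[6]=?,scc[7]=?)
step 3: low=(low[0]=0,low[1]=2,low[2]=1,low[3]=?,low[4]=5,low[5]=4,low[6]=3,low[7]=?); scc=(scc[0]=?,scc[1]=?,scc[2]=?,scc[3]=?,scc[4]=0,scc[5]=1,scc[6]=2,scc[7]=?)
step 4: low=(low[0]=0,low[1]=2,low[2]=1,low[3]=?,low[4]=5,low[5]=4,low[6]=3,low[7]=?); scc=(scc[0]=?,scc[1]=3,scc[2]=?,scc[3]=?,scc[4]=0,scc[5]=1,scc[6]=2,scc[7]=?)
step 5: low=(low[0]=0,low[1]=2,low[2]=1,low[3]=?,low[4]=5,low[5]=4,low[6]=3,low[7]=?); scc=(scc[0]=?,scc[1]=3,scc[2]=4,scc[3]=?,scc[4]=0,scc[5]=1,scc[6]=2,scc[7]=?)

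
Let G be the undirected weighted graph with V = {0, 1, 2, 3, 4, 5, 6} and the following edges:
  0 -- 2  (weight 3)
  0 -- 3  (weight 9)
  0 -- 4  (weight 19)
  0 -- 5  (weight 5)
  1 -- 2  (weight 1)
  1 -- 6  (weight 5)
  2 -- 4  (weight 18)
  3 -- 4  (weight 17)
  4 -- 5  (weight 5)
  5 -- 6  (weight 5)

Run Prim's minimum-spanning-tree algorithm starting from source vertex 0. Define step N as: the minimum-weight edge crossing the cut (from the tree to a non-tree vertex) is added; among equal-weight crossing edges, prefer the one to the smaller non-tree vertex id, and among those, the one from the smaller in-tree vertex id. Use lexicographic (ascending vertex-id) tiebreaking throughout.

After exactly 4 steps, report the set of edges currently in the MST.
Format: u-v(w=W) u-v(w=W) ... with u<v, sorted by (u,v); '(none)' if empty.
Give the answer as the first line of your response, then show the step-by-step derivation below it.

0-2(w=3) 0-5(w=5) 1-2(w=1) 4-5(w=5)

step 1: add edge 0-2 (w=3); MST = {0-2(w=3)}
step 2: add edge 1-2 (w=1); MST = {0-2(w=3) 1-2(w=1)}
step 3: add edge 0-5 (w=5); MST = {0-2(w=3) 0-5(w=5) 1-2(w=1)}
step 4: add edge 4-5 (w=5); MST = {0-2(w=3) 0-5(w=5) 1-2(w=1) 4-5(w=5)}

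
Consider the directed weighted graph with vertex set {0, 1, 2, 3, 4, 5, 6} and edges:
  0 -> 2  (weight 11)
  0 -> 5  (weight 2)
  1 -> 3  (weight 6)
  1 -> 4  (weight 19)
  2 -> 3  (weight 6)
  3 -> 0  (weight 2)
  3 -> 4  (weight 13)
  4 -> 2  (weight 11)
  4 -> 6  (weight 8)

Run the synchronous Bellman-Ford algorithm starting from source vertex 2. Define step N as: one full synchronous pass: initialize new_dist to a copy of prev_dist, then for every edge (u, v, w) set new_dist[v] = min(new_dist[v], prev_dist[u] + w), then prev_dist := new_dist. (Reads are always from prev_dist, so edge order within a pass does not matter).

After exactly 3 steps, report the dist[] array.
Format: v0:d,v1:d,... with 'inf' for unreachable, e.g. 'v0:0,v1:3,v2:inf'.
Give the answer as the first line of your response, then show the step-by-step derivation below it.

v0:8,v1:inf,v2:0,v3:6,v4:19,v5:10,v6:27

step 1: dist = v0:inf,v1:inf,v2:0,v3:6,v4:inf,v5:inf,v6:inf
step 2: dist = v0:8,v1:inf,v2:0,v3:6,v4:19,v5:inf,v6:inf
step 3: dist = v0:8,v1:inf,v2:0,v3:6,v4:19,v5:10,v6:27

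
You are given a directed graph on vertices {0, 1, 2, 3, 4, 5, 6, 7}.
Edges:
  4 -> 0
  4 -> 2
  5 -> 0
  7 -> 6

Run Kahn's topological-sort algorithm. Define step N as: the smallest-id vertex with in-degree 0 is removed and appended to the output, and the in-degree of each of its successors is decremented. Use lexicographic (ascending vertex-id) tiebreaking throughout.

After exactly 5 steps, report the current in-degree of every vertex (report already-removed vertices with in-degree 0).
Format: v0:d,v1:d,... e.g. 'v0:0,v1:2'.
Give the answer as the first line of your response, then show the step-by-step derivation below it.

v0:0,v1:0,v2:0,v3:0,v4:0,v5:0,v6:1,v7:0

step 1: output 1; order=[1]; indeg=(2,0,1,0,0,0,1,0)
step 2: output 3; order=[1,3]; indeg=(2,0,1,0,0,0,1,0)
step 3: output 4; order=[1,3,4]; indeg=(1,0,0,0,0,0,1,0)
step 4: output 2; order=[1,3,4,2]; indeg=(1,0,0,0,0,0,1,0)
step 5: output 5; order=[1,3,4,2,5]; indeg=(0,0,0,0,0,0,1,0)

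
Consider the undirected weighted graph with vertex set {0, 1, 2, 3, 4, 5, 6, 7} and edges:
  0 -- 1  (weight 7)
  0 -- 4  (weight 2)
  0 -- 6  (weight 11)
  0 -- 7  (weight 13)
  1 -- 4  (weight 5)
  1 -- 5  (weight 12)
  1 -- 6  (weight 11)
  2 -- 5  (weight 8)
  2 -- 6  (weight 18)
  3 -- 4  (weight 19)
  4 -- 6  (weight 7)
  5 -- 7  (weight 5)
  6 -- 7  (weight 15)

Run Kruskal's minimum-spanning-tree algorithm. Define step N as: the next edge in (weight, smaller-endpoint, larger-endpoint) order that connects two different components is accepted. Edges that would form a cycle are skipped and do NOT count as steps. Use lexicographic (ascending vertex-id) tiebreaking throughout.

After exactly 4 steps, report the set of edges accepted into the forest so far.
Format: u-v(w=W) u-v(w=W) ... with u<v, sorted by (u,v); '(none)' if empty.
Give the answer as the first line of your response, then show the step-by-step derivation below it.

0-4(w=2) 1-4(w=5) 4-6(w=7) 5-7(w=5)

step 1: add edge 0-4 (w=2); MST = {0-4(w=2)}
step 2: add edge 1-4 (w=5); MST = {0-4(w=2) 1-4(w=5)}
step 3: add edge 5-7 (w=5); MST = {0-4(w=2) 1-4(w=5) 5-7(w=5)}
step 4: add edge 4-6 (w=7); MST = {0-4(w=2) 1-4(w=5) 4-6(w=7) 5-7(w=5)}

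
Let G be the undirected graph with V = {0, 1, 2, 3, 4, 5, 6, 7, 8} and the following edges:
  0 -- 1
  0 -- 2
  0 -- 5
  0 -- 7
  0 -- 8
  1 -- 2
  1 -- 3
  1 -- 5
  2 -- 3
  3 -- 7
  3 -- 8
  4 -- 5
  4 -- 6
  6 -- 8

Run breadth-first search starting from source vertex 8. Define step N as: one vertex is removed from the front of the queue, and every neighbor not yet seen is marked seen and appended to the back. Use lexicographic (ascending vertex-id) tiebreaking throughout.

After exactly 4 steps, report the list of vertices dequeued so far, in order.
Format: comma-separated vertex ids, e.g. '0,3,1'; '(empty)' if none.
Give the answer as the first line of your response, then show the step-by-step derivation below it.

8,0,3,6

step 1: dequeue 8; queue=[0,3,6]; order=8
step 2: dequeue 0; queue=[3,6,1,2,5,7]; order=8,0
step 3: dequeue 3; queue=[6,1,2,5,7]; order=8,0,3
step 4: dequeue 6; queue=[1,2,5,7,4]; order=8,0,3,6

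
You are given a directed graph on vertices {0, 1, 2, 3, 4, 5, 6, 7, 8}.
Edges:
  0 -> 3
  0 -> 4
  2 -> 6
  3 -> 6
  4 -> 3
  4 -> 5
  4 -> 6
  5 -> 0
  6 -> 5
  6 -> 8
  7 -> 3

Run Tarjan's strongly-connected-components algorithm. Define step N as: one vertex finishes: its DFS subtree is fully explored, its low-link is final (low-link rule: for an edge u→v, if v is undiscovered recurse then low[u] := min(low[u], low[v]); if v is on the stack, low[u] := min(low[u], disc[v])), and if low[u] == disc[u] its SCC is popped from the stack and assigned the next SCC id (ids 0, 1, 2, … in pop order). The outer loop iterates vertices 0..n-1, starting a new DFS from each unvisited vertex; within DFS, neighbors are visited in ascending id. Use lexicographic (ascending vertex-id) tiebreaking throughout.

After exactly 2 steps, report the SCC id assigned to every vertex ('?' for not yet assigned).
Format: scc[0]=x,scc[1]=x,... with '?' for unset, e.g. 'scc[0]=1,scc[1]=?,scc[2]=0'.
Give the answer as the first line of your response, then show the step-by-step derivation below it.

scc[0]=?,scc[1]=?,scc[2]=?,scc[3]=?,scc[4]=?,scc[5]=?,scc[6]=?,scc[7]=?,scc[8]=0

step 1: low=(low[0]=0,low[1]=?,low[2]=?,low[3]=1,low[4]=?,low[5]=0,low[6]=2,low[7]=?,low[8]=?); scc=(scc[0]=?,scc[1]=?,scc[2]=?,scc[3]=?,scc[4]=?,scc[5]=?,scc[6]=?,scc[7]=?,scc[8]=?)
step 2: low=(low[0]=0,low[1]=?,low[2]=?,low[3]=1,low[4]=?,low[5]=0,low[6]=0,low[7]=?,low[8]=4); scc=(scc[0]=?,scc[1]=?,scc[2]=?,scc[3]=?,scc[4]=?,scc[5]=?,scc[6]=?,scc[7]=?,scc[8]=0)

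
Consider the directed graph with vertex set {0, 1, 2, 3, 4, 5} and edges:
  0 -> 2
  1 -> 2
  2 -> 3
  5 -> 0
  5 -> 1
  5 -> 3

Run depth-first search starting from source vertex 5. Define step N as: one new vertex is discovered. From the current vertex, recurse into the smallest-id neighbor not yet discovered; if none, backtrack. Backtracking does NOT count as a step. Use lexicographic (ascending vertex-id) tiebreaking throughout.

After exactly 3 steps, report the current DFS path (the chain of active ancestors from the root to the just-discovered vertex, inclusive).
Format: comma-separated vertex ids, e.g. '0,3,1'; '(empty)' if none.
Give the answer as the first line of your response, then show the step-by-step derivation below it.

5,0,2

step 1: discover 5; path=5; order=5
step 2: discover 0; path=5>0; order=5,0
step 3: discover 2; path=5>0>2; order=5,0,2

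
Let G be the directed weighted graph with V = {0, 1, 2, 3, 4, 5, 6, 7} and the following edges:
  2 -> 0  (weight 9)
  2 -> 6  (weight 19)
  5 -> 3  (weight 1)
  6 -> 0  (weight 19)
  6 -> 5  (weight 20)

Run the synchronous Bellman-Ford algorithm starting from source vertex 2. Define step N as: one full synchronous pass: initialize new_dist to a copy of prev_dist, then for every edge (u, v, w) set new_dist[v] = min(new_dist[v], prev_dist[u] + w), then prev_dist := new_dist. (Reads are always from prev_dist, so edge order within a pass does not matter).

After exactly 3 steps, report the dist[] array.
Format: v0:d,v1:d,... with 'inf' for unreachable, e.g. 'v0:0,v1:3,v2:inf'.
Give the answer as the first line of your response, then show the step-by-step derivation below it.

v0:9,v1:inf,v2:0,v3:40,v4:inf,v5:39,v6:19,v7:inf

step 1: dist = v0:9,v1:inf,v2:0,v3:inf,v4:inf,v5:inf,v6:19,v7:inf
step 2: dist = v0:9,v1:inf,v2:0,v3:inf,v4:inf,v5:39,v6:19,v7:inf
step 3: dist = v0:9,v1:inf,v2:0,v3:40,v4:inf,v5:39,v6:19,v7:inf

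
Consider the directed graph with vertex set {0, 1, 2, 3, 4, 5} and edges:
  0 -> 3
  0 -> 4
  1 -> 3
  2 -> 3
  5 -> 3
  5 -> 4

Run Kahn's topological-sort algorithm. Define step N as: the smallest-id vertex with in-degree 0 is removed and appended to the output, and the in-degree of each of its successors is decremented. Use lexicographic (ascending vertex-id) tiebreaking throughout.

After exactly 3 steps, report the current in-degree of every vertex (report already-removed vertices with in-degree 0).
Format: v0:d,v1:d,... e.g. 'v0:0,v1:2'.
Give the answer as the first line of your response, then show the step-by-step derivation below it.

v0:0,v1:0,v2:0,v3:1,v4:1,v5:0

step 1: output 0; order=[0]; indeg=(0,0,0,3,1,0)
step 2: output 1; order=[0,1]; indeg=(0,0,0,2,1,0)
step 3: output 2; order=[0,1,2]; indeg=(0,0,0,1,1,0)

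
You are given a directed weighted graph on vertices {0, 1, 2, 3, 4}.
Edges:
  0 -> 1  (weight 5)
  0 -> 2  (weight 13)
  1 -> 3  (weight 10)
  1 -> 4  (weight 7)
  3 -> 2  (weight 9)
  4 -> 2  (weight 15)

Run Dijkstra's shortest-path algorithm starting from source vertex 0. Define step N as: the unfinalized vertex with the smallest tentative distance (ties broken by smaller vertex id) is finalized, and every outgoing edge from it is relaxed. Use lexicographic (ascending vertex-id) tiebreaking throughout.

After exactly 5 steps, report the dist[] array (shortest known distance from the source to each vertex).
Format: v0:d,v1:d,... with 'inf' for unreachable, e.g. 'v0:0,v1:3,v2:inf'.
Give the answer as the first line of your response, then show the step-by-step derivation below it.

v0:0,v1:5,v2:13,v3:15,v4:12

step 1: dist = v0:0,v1:5,v2:13,v3:inf,v4:inf
step 2: dist = v0:0,v1:5,v2:13,v3:15,v4:12
step 3: dist = v0:0,v1:5,v2:13,v3:15,v4:12
step 4: dist = v0:0,v1:5,v2:13,v3:15,v4:12
step 5: dist = v0:0,v1:5,v2:13,v3:15,v4:12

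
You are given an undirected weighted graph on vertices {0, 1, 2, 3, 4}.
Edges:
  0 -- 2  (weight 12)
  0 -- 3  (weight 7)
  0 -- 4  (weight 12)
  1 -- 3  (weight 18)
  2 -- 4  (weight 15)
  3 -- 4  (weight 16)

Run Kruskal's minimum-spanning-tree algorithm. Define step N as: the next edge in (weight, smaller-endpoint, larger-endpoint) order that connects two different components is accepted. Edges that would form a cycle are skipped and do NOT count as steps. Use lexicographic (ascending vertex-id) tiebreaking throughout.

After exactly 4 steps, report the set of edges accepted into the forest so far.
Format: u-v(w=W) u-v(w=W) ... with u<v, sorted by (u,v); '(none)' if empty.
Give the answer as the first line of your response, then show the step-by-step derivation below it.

0-2(w=12) 0-3(w=7) 0-4(w=12) 1-3(w=18)

step 1: add edge 0-3 (w=7); MST = {0-3(w=7)}
step 2: add edge 0-2 (w=12); MST = {0-2(w=12) 0-3(w=7)}
step 3: add edge 0-4 (w=12); MST = {0-2(w=12) 0-3(w=7) 0-4(w=12)}
step 4: add edge 1-3 (w=18); MST = {0-2(w=12) 0-3(w=7) 0-4(w=12) 1-3(w=18)}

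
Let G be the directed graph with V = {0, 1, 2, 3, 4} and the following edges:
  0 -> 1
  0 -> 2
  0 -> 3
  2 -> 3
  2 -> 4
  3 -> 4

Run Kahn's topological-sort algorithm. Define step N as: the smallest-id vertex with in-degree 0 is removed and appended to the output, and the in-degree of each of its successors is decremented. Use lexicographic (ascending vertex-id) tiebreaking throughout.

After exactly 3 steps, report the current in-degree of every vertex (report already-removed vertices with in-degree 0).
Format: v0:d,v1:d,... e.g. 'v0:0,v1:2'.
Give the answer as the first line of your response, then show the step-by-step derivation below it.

v0:0,v1:0,v2:0,v3:0,v4:1

step 1: output 0; order=[0]; indeg=(0,0,0,1,2)
step 2: output 1; order=[0,1]; indeg=(0,0,0,1,2)
step 3: output 2; order=[0,1,2]; indeg=(0,0,0,0,1)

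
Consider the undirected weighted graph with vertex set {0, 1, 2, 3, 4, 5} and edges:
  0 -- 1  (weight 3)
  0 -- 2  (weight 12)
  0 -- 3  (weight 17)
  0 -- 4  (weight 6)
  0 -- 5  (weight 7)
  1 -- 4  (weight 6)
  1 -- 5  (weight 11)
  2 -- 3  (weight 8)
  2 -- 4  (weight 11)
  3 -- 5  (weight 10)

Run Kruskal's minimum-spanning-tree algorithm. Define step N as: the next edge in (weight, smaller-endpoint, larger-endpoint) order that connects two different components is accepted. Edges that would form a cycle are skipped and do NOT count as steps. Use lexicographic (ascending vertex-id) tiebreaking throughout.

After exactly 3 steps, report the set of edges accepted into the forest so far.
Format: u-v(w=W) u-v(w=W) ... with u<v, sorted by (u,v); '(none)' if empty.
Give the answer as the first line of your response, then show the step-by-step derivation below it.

0-1(w=3) 0-4(w=6) 0-5(w=7)

step 1: add edge 0-1 (w=3); MST = {0-1(w=3)}
step 2: add edge 0-4 (w=6); MST = {0-1(w=3) 0-4(w=6)}
step 3: add edge 0-5 (w=7); MST = {0-1(w=3) 0-4(w=6) 0-5(w=7)}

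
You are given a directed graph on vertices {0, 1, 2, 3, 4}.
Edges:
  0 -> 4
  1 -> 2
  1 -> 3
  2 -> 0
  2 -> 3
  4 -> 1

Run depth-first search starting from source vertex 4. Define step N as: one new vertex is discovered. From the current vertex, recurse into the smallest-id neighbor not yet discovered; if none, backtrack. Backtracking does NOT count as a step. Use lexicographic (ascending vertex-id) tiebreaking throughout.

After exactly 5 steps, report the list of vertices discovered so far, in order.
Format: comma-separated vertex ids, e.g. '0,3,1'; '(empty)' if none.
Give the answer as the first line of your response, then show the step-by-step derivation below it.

4,1,2,0,3

step 1: discover 4; path=4; order=4
step 2: discover 1; path=4>1; order=4,1
step 3: discover 2; path=4>1>2; order=4,1,2
step 4: discover 0; path=4>1>2>0; order=4,1,2,0
step 5: discover 3; path=4>1>2>3; order=4,1,2,0,3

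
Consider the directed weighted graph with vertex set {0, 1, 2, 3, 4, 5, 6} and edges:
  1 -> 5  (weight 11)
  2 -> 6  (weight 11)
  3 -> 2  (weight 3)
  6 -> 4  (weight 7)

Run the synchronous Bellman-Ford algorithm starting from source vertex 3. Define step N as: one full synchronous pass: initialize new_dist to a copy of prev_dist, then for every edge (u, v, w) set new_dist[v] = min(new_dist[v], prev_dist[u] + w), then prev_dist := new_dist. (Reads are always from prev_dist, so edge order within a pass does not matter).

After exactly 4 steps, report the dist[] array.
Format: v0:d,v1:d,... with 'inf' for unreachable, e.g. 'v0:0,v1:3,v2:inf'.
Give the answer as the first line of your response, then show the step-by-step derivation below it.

v0:inf,v1:inf,v2:3,v3:0,v4:21,v5:inf,v6:14

step 1: dist = v0:inf,v1:inf,v2:3,v3:0,v4:inf,v5:inf,v6:inf
step 2: dist = v0:inf,v1:inf,v2:3,v3:0,v4:inf,v5:inf,v6:14
step 3: dist = v0:inf,v1:inf,v2:3,v3:0,v4:21,v5:inf,v6:14
step 4: dist = v0:inf,v1:inf,v2:3,v3:0,v4:21,v5:inf,v6:14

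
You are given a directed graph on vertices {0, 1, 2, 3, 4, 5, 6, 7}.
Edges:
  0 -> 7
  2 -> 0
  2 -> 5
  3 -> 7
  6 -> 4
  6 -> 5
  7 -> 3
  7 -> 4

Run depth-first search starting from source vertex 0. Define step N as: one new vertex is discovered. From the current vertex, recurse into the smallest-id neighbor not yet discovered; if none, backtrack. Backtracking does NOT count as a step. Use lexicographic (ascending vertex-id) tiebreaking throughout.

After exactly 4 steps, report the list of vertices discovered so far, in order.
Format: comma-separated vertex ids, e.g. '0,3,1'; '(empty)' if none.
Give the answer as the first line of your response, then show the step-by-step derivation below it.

0,7,3,4

step 1: discover 0; path=0; order=0
step 2: discover 7; path=0>7; order=0,7
step 3: discover 3; path=0>7>3; order=0,7,3
step 4: discover 4; path=0>7>4; order=0,7,3,4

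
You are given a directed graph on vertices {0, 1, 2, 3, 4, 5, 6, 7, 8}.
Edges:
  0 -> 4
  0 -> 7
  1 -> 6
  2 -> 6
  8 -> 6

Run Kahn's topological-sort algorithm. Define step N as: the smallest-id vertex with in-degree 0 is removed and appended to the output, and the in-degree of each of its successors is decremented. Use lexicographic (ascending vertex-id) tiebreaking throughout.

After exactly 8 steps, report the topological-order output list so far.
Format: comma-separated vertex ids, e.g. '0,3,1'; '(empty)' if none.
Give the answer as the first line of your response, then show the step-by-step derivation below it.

0,1,2,3,4,5,7,8

step 1: output 0; order=[0]; indeg=(0,0,0,0,0,0,3,0,0)
step 2: output 1; order=[0,1]; indeg=(0,0,0,0,0,0,2,0,0)
step 3: output 2; order=[0,1,2]; indeg=(0,0,0,0,0,0,1,0,0)
step 4: output 3; order=[0,1,2,3]; indeg=(0,0,0,0,0,0,1,0,0)
step 5: output 4; order=[0,1,2,3,4]; indeg=(0,0,0,0,0,0,1,0,0)
step 6: output 5; order=[0,1,2,3,4,5]; indeg=(0,0,0,0,0,0,1,0,0)
step 7: output 7; order=[0,1,2,3,4,5,7]; indeg=(0,0,0,0,0,0,1,0,0)
step 8: output 8; order=[0,1,2,3,4,5,7,8]; indeg=(0,0,0,0,0,0,0,0,0)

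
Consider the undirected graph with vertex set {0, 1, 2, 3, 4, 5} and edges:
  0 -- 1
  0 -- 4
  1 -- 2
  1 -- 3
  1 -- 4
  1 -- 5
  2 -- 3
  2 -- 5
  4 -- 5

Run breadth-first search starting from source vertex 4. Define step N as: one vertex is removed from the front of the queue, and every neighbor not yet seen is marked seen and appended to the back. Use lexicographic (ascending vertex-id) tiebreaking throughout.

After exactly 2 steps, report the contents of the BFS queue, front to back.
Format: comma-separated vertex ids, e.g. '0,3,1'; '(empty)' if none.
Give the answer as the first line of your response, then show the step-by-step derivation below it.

1,5

step 1: dequeue 4; queue=[0,1,5]; order=4
step 2: dequeue 0; queue=[1,5]; order=4,0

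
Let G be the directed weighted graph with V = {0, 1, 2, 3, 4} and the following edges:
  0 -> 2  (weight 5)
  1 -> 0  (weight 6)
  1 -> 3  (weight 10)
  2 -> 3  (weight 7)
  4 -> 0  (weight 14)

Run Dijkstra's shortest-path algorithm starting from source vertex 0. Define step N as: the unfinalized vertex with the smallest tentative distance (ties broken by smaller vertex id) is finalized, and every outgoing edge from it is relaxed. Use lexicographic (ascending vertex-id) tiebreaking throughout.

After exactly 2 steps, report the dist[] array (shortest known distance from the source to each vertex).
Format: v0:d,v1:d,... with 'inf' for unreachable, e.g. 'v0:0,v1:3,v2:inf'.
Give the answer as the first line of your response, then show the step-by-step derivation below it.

v0:0,v1:inf,v2:5,v3:12,v4:inf

step 1: dist = v0:0,v1:inf,v2:5,v3:inf,v4:inf
step 2: dist = v0:0,v1:inf,v2:5,v3:12,v4:inf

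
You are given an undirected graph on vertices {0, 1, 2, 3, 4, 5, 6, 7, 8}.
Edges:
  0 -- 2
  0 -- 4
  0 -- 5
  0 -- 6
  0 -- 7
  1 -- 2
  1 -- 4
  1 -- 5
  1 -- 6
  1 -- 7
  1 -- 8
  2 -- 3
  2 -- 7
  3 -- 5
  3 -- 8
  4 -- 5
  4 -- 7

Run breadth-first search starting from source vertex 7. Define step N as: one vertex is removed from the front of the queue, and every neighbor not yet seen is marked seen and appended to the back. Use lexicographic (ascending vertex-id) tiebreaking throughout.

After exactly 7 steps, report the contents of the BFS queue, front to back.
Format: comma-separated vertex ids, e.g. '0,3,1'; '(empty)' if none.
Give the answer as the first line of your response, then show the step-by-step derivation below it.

8,3

step 1: dequeue 7; queue=[0,1,2,4]; order=7
step 2: dequeue 0; queue=[1,2,4,5,6]; order=7,0
step 3: dequeue 1; queue=[2,4,5,6,8]; order=7,0,1
step 4: dequeue 2; queue=[4,5,6,8,3]; order=7,0,1,2
step 5: dequeue 4; queue=[5,6,8,3]; order=7,0,1,2,4
step 6: dequeue 5; queue=[6,8,3]; order=7,0,1,2,4,5
step 7: dequeue 6; queue=[8,3]; order=7,0,1,2,4,5,6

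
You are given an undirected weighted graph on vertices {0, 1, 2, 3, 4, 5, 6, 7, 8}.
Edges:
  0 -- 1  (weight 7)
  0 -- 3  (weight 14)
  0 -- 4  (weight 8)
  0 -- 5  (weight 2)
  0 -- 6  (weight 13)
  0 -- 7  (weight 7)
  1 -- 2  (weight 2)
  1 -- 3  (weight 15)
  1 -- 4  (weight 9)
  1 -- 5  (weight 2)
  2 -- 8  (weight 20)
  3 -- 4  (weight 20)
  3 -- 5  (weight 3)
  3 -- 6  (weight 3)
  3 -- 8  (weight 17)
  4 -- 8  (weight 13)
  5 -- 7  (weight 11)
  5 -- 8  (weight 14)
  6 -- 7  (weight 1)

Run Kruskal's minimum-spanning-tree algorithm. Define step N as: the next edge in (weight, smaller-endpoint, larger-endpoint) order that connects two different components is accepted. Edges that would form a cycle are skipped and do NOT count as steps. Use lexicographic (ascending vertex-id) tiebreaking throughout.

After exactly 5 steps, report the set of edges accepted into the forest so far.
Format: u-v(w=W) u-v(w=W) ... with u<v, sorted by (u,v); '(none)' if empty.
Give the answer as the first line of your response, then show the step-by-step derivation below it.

0-5(w=2) 1-2(w=2) 1-5(w=2) 3-5(w=3) 6-7(w=1)

step 1: add edge 6-7 (w=1); MST = {6-7(w=1)}
step 2: add edge 0-5 (w=2); MST = {0-5(w=2) 6-7(w=1)}
step 3: add edge 1-2 (w=2); MST = {0-5(w=2) 1-2(w=2) 6-7(w=1)}
step 4: add edge 1-5 (w=2); MST = {0-5(w=2) 1-2(w=2) 1-5(w=2) 6-7(w=1)}
step 5: add edge 3-5 (w=3); MST = {0-5(w=2) 1-2(w=2) 1-5(w=2) 3-5(w=3) 6-7(w=1)}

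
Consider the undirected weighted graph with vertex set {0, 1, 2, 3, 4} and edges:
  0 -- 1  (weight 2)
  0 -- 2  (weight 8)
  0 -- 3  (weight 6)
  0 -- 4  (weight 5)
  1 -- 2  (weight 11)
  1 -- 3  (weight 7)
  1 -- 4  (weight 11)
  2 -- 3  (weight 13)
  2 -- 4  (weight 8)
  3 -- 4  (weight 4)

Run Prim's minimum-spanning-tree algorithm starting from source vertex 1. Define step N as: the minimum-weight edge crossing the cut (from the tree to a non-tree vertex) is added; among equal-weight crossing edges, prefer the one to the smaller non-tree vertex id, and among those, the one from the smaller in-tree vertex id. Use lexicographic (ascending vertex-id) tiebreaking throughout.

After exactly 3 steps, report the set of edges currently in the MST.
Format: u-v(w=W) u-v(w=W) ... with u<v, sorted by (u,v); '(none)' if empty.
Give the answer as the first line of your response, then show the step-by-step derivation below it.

0-1(w=2) 0-4(w=5) 3-4(w=4)

step 1: add edge 0-1 (w=2); MST = {0-1(w=2)}
step 2: add edge 0-4 (w=5); MST = {0-1(w=2) 0-4(w=5)}
step 3: add edge 3-4 (w=4); MST = {0-1(w=2) 0-4(w=5) 3-4(w=4)}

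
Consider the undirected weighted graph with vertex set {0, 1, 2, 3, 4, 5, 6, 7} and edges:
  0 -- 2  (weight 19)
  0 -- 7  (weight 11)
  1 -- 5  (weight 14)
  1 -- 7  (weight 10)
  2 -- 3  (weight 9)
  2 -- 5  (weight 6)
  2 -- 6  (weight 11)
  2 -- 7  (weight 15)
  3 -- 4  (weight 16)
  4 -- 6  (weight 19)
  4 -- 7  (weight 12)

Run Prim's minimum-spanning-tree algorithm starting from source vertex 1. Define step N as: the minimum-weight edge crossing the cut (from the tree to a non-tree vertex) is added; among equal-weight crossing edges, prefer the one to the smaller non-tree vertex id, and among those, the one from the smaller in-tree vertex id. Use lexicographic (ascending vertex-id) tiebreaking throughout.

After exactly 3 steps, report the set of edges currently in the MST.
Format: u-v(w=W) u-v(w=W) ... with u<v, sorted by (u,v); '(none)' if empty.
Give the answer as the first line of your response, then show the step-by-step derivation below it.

0-7(w=11) 1-7(w=10) 4-7(w=12)

step 1: add edge 1-7 (w=10); MST = {1-7(w=10)}
step 2: add edge 0-7 (w=11); MST = {0-7(w=11) 1-7(w=10)}
step 3: add edge 4-7 (w=12); MST = {0-7(w=11) 1-7(w=10) 4-7(w=12)}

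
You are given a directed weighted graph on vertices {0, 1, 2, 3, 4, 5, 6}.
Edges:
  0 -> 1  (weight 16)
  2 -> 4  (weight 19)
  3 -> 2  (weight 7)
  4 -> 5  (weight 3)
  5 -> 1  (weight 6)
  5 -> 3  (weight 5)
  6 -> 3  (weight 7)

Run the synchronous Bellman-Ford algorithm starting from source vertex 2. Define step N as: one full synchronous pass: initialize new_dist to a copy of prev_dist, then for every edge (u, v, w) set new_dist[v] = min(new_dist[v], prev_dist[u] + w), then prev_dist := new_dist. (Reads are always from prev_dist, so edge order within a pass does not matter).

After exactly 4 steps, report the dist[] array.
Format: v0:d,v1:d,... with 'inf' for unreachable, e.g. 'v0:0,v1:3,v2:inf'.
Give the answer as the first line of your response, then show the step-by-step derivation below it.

v0:inf,v1:28,v2:0,v3:27,v4:19,v5:22,v6:inf

step 1: dist = v0:inf,v1:inf,v2:0,v3:inf,v4:19,v5:inf,v6:inf
step 2: dist = v0:inf,v1:inf,v2:0,v3:inf,v4:19,v5:22,v6:inf
step 3: dist = v0:inf,v1:28,v2:0,v3:27,v4:19,v5:22,v6:inf
step 4: dist = v0:inf,v1:28,v2:0,v3:27,v4:19,v5:22,v6:inf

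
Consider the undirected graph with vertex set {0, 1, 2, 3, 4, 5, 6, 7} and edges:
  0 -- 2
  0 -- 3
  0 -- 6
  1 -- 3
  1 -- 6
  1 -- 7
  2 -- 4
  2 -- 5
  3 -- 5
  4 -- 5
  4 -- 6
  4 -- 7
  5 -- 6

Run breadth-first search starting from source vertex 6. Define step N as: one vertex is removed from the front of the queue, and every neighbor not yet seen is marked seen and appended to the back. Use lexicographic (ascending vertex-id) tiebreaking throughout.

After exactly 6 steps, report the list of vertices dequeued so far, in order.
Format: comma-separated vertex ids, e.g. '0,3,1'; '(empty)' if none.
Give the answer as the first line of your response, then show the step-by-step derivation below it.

6,0,1,4,5,2

step 1: dequeue 6; queue=[0,1,4,5]; order=6
step 2: dequeue 0; queue=[1,4,5,2,3]; order=6,0
step 3: dequeue 1; queue=[4,5,2,3,7]; order=6,0,1
step 4: dequeue 4; queue=[5,2,3,7]; order=6,0,1,4
step 5: dequeue 5; queue=[2,3,7]; order=6,0,1,4,5
step 6: dequeue 2; queue=[3,7]; order=6,0,1,4,5,2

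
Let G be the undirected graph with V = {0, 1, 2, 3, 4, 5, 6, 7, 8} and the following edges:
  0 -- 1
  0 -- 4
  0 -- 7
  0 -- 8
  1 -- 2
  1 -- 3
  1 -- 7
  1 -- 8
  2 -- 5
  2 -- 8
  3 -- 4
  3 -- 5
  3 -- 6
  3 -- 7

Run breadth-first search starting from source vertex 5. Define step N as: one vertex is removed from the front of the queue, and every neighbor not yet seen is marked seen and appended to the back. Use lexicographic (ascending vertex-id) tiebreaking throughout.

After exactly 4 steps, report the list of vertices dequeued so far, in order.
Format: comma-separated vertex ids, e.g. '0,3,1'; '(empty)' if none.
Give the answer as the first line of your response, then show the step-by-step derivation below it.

5,2,3,1

step 1: dequeue 5; queue=[2,3]; order=5
step 2: dequeue 2; queue=[3,1,8]; order=5,2
step 3: dequeue 3; queue=[1,8,4,6,7]; order=5,2,3
step 4: dequeue 1; queue=[8,4,6,7,0]; order=5,2,3,1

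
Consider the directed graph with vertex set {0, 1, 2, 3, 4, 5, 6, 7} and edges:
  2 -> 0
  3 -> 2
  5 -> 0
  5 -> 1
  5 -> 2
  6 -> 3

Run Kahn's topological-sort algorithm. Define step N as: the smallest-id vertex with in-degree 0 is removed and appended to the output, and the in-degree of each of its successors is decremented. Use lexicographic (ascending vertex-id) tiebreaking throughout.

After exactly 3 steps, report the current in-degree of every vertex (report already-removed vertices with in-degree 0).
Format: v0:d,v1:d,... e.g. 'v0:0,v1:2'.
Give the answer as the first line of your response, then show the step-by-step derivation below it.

v0:1,v1:0,v2:1,v3:1,v4:0,v5:0,v6:0,v7:0

step 1: output 4; order=[4]; indeg=(2,1,2,1,0,0,0,0)
step 2: output 5; order=[4,5]; indeg=(1,0,1,1,0,0,0,0)
step 3: output 1; order=[4,5,1]; indeg=(1,0,1,1,0,0,0,0)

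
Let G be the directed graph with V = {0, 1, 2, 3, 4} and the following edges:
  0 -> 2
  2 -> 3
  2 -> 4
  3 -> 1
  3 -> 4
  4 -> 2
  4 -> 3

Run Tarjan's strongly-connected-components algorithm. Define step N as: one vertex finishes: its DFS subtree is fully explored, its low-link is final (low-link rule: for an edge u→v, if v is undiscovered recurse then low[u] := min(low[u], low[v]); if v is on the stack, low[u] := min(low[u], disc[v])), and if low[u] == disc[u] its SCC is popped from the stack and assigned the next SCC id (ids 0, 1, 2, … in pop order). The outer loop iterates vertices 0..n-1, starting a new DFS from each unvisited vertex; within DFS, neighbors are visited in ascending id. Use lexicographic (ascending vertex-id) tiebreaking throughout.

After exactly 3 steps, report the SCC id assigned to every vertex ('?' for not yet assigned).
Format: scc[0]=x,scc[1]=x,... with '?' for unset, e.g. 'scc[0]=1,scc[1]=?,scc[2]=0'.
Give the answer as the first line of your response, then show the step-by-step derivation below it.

scc[0]=?,scc[1]=0,scc[2]=?,scc[3]=?,scc[4]=?

step 1: low=(low[0]=0,low[1]=3,low[2]=1,low[3]=2,low[4]=?); scc=(scc[0]=?,scc[1]=0,scc[2]=?,scc[3]=?,scc[4]=?)
step 2: low=(low[0]=0,low[1]=3,low[2]=1,low[3]=2,low[4]=1); scc=(scc[0]=?,scc[1]=0,scc[2]=?,scc[3]=?,scc[4]=?)
step 3: low=(low[0]=0,low[1]=3,low[2]=1,low[3]=1,low[4]=1); scc=(scc[0]=?,scc[1]=0,scc[2]=?,scc[3]=?,scc[4]=?)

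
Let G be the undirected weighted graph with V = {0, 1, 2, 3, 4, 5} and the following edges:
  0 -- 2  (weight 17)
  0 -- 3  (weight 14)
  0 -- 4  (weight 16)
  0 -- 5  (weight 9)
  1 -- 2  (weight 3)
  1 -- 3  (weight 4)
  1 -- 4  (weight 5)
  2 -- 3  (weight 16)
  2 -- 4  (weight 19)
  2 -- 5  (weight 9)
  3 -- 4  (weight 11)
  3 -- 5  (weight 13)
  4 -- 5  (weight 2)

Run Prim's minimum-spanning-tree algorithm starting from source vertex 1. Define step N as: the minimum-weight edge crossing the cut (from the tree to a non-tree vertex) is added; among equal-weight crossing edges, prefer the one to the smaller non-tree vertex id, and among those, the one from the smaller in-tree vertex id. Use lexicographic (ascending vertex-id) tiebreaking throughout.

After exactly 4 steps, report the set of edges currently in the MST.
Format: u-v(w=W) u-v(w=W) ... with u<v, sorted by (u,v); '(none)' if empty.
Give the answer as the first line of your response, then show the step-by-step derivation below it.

1-2(w=3) 1-3(w=4) 1-4(w=5) 4-5(w=2)

step 1: add edge 1-2 (w=3); MST = {1-2(w=3)}
step 2: add edge 1-3 (w=4); MST = {1-2(w=3) 1-3(w=4)}
step 3: add edge 1-4 (w=5); MST = {1-2(w=3) 1-3(w=4) 1-4(w=5)}
step 4: add edge 4-5 (w=2); MST = {1-2(w=3) 1-3(w=4) 1-4(w=5) 4-5(w=2)}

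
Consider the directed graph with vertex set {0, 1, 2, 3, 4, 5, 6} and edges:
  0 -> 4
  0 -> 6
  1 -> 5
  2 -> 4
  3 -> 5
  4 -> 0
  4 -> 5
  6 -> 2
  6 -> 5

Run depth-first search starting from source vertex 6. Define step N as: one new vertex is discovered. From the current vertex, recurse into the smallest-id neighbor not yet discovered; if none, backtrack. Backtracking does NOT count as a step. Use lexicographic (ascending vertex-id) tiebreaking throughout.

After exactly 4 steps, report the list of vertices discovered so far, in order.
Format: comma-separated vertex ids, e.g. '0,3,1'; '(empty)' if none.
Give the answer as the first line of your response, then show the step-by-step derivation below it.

6,2,4,0

step 1: discover 6; path=6; order=6
step 2: discover 2; path=6>2; order=6,2
step 3: discover 4; path=6>2>4; order=6,2,4
step 4: discover 0; path=6>2>4>0; order=6,2,4,0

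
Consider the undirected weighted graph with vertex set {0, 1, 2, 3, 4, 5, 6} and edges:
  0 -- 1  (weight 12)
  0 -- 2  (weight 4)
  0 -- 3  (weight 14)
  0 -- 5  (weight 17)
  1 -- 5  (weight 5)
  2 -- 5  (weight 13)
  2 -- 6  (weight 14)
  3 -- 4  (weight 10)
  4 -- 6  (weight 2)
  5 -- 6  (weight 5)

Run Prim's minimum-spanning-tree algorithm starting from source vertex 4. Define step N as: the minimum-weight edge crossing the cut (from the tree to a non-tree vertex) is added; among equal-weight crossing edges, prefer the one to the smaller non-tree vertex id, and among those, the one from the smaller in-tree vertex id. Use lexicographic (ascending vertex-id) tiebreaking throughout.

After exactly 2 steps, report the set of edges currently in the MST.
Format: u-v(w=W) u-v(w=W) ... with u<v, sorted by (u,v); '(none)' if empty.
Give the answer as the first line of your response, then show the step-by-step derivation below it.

4-6(w=2) 5-6(w=5)

step 1: add edge 4-6 (w=2); MST = {4-6(w=2)}
step 2: add edge 5-6 (w=5); MST = {4-6(w=2) 5-6(w=5)}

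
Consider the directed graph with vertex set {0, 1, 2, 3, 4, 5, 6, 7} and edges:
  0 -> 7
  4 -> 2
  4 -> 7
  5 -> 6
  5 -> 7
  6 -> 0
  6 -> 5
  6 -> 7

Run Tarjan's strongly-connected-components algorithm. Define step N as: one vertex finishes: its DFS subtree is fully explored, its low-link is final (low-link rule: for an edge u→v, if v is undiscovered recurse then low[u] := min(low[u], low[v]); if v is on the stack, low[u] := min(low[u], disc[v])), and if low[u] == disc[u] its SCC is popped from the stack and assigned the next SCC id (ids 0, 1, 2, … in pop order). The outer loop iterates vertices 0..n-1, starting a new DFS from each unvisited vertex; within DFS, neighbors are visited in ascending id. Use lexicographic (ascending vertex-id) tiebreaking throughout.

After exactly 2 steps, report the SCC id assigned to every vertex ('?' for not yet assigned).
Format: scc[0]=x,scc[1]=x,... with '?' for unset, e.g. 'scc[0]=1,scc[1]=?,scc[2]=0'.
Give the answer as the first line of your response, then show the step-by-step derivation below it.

scc[0]=1,scc[1]=?,scc[2]=?,scc[3]=?,scc[4]=?,scc[5]=?,scc[6]=?,scc[7]=0

step 1: low=(low[0]=0,low[1]=?,low[2]=?,low[3]=?,low[4]=?,low[5]=?,low[6]=?,low[7]=1); scc=(scc[0]=?,scc[1]=?,scc[2]=?,scc[3]=?,scc[4]=?,scc[5]=?,scc[6]=?,scc[7]=0)
step 2: low=(low[0]=0,low[1]=?,low[2]=?,low[3]=?,low[4]=?,low[5]=?,low[6]=?,low[7]=1); scc=(scc[0]=1,scc[1]=?,scc[2]=?,scc[3]=?,scc[4]=?,scc[5]=?,scc[6]=?,scc[7]=0)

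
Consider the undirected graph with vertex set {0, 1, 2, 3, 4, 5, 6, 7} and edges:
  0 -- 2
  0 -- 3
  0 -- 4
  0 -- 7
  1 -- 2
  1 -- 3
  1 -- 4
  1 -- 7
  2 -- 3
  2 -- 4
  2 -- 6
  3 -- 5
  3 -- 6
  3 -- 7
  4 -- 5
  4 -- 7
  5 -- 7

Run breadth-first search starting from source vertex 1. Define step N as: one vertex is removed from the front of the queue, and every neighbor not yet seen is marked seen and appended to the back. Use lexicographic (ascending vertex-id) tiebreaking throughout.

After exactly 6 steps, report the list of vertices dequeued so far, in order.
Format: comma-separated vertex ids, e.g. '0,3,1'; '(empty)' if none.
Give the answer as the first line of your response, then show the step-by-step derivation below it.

1,2,3,4,7,0

step 1: dequeue 1; queue=[2,3,4,7]; order=1
step 2: dequeue 2; queue=[3,4,7,0,6]; order=1,2
step 3: dequeue 3; queue=[4,7,0,6,5]; order=1,2,3
step 4: dequeue 4; queue=[7,0,6,5]; order=1,2,3,4
step 5: dequeue 7; queue=[0,6,5]; order=1,2,3,4,7
step 6: dequeue 0; queue=[6,5]; order=1,2,3,4,7,0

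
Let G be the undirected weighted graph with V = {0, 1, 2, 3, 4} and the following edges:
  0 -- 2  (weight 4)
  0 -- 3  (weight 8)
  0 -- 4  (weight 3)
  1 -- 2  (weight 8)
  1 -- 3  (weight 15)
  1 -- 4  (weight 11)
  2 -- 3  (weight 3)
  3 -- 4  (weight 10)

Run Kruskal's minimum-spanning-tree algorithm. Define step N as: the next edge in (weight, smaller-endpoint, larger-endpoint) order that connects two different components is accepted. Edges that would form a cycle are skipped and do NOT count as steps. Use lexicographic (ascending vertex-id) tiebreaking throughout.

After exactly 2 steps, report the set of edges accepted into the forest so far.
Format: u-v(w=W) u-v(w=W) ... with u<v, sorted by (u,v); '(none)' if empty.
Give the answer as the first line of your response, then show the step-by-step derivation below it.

0-4(w=3) 2-3(w=3)

step 1: add edge 0-4 (w=3); MST = {0-4(w=3)}
step 2: add edge 2-3 (w=3); MST = {0-4(w=3) 2-3(w=3)}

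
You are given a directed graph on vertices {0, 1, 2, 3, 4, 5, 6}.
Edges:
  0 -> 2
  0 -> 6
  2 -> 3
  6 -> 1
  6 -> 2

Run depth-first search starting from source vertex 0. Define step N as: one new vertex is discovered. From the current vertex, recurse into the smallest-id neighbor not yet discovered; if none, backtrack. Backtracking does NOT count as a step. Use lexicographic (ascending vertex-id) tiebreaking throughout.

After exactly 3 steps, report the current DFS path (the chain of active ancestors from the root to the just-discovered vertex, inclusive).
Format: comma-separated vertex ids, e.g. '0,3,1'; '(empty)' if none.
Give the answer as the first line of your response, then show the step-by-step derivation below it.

0,2,3

step 1: discover 0; path=0; order=0
step 2: discover 2; path=0>2; order=0,2
step 3: discover 3; path=0>2>3; order=0,2,3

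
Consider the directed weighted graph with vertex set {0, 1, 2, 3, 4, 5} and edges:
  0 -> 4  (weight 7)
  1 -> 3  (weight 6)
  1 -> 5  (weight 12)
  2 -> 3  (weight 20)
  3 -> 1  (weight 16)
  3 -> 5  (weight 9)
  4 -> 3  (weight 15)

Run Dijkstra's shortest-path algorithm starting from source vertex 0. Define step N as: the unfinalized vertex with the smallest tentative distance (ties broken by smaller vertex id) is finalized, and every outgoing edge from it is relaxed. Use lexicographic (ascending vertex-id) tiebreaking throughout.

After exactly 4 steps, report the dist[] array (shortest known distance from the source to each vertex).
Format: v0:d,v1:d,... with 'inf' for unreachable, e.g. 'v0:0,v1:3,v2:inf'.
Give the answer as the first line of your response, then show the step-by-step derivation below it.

v0:0,v1:38,v2:inf,v3:22,v4:7,v5:31

step 1: dist = v0:0,v1:inf,v2:inf,v3:inf,v4:7,v5:inf
step 2: dist = v0:0,v1:inf,v2:inf,v3:22,v4:7,v5:inf
step 3: dist = v0:0,v1:38,v2:inf,v3:22,v4:7,v5:31
step 4: dist = v0:0,v1:38,v2:inf,v3:22,v4:7,v5:31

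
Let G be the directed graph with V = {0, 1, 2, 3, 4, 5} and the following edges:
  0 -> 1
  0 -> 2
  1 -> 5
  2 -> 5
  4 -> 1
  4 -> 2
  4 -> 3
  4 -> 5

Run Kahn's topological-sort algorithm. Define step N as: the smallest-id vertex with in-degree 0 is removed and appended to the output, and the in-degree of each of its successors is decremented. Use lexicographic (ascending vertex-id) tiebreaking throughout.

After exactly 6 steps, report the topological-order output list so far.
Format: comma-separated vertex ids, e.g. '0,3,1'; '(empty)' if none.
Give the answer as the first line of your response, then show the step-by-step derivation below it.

0,4,1,2,3,5

step 1: output 0; order=[0]; indeg=(0,1,1,1,0,3)
step 2: output 4; order=[0,4]; indeg=(0,0,0,0,0,2)
step 3: output 1; order=[0,4,1]; indeg=(0,0,0,0,0,1)
step 4: output 2; order=[0,4,1,2]; indeg=(0,0,0,0,0,0)
step 5: output 3; order=[0,4,1,2,3]; indeg=(0,0,0,0,0,0)
step 6: output 5; order=[0,4,1,2,3,5]; indeg=(0,0,0,0,0,0)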